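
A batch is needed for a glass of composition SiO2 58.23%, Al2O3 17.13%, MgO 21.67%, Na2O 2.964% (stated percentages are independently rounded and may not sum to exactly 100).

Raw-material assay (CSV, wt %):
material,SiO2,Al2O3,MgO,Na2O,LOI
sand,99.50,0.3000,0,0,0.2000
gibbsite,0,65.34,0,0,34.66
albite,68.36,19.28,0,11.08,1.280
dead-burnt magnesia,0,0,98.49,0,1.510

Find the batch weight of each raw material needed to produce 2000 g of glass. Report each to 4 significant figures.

Intermediates are shown (rounded to 4 significant digits) when written out. Every computation maintains full precision throughout — every reported number is rounded exactly once; the derived quantities (net glass mass, LOI, totals, the yield, four oxide percentages) are rebuilt at full float precision starting from the weights per 2000 g of glass exactly as shown in question or answer.
The oxide mass targets at 2000 g glass:
  SiO2: 58.23% × 2000 = 1165 g
  Al2O3: 17.13% × 2000 = 342.6 g
  MgO: 21.67% × 2000 = 433.4 g
  Na2O: 2.964% × 2000 = 59.28 g
Checking each oxide sum from the weights as reported, at the basis given (sum by sum, the targets are met net of answer rounding effects):
  SiO2: 802.9·0.9950 + 535.0·0.6836 = 1165 g (target 1165 g)
  Al2O3: 802.9·0.003000 + 362.8·0.6534 + 535.0·0.1928 = 342.6 g (target 342.6 g)
  MgO: 440.0·0.9849 = 433.4 g (target 433.4 g)
  Na2O: 535.0·0.1108 = 59.28 g (target 59.28 g)
Mass balance on the glass: Σ batch − LOI loss = 2000 g (oxide target masses add up to 2000 g; with the basis standing at 2000 g — any gap is answer rounding).
Batch grand total — Σ batch = 2141 g; loss to ignition Σ batch·LOI = 140.8 g; yield = glass ÷ total batch = 93.42%.

Batch per 2000 g glass:
  sand: 802.9 g
  gibbsite: 362.8 g
  albite: 535.0 g
  dead-burnt magnesia: 440.0 g
Total batch = 2141 g; LOI loss = 140.8 g; yield = 93.42%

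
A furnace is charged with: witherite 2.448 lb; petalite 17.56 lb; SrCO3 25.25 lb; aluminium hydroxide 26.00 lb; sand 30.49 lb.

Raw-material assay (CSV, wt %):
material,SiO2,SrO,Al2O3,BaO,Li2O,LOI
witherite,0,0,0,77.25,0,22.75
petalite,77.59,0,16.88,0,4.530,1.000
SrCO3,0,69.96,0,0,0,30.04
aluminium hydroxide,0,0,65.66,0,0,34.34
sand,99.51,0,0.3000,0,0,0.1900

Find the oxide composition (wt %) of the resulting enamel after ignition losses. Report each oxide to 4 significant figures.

Glass mass = 84.44 lb (batch 101.7 − LOI 17.30).
Composition: SiO2 52.06%, SrO 20.92%, Al2O3 23.83%, BaO 2.239%, Li2O 0.9420%

All internal work keeps full precision in every operation; working values are displayed, rounded to four significant figures, across the worked steps — each reported figure includes exactly one rounding; all derived quantities, including the five compositions, ignition loss, totals, net glass mass, the yield, are carried using the weight values for 84.44 lb of glass in exact precision, exactly as shown in the problem or answer text.
Delivered oxide masses:
  SiO2: 17.56·0.7759 + 30.49·0.9951 = 43.97 lb
  SrO: 25.25·0.6996 = 17.66 lb
  Al2O3: 17.56·0.1688 + 26.00·0.6566 + 30.49·0.003000 = 20.13 lb
  BaO: 2.448·0.7725 = 1.891 lb
  Li2O: 17.56·0.04530 = 0.7955 lb
LOI: 2.448·0.2275 + 17.56·0.01000 + 25.25·0.3004 + 26.00·0.3434 + 30.49·0.001900 = 17.30 lb
The glass mass, total less LOI, = 101.7 − 17.30 = 84.44 lb (the oxide masses sum to this)
oxide / glass × 100 gives the wt %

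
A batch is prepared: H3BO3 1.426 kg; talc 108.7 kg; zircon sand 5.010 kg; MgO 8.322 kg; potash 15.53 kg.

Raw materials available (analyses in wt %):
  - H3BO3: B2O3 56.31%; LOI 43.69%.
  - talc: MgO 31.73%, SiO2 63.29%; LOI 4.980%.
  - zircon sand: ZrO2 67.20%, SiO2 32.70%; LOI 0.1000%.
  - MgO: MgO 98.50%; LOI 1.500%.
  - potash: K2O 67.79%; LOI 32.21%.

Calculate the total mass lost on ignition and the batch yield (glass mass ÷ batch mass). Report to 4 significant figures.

LOI loss = 11.17 kg; glass = 127.8 kg; yield = 91.96%

Every computation runs at full precision from start to finish; in-progress results appear rounded to 4 significant digits on the page — every reported result takes exactly one rounding; all derived quantities, including five oxide percentages, yield, net glass mass, LOI, the totals, are carried from the weighed amounts at 127.8 kg of glass in full precision as set out in the problem or answer text.
Per-material ignition loss:
  H3BO3: 1.426 × 0.4369 = 0.6230 kg
  talc: 108.7 × 0.04980 = 5.413 kg
  zircon sand: 5.010 × 0.001000 = 0.005010 kg
  MgO: 8.322 × 0.01500 = 0.1248 kg
  potash: 15.53 × 0.3221 = 5.002 kg
Total LOI = 11.17 kg
Glass = batch − LOI = 139.0 − 11.17 = 127.8 kg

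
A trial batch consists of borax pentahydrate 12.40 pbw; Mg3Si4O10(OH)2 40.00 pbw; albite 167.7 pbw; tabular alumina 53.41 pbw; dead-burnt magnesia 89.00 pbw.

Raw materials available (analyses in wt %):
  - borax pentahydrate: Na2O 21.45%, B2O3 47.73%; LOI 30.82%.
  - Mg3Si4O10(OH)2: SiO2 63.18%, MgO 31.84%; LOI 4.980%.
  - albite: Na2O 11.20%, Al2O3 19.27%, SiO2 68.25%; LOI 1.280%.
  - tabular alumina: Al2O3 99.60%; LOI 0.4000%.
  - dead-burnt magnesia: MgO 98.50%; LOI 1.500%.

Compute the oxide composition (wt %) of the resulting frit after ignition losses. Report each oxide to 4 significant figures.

Every computation runs at exact precision end to end; intermediates are shown, rounded to 4 significant figures, within the worked lines — every reported value carries a single rounding; derived quantities, including glass mass, the yield, the five compositions, LOI, the totals, are recomputed using the weight values on 353.0 pbw of glass in full precision, as given in the problem or the answer.
What the batch supplies per oxide:
  Na2O: 12.40·0.2145 + 167.7·0.1120 = 21.44 pbw
  B2O3: 12.40·0.4773 = 5.919 pbw
  Al2O3: 167.7·0.1927 + 53.41·0.9960 = 85.51 pbw
  SiO2: 40.00·0.6318 + 167.7·0.6825 = 139.7 pbw
  MgO: 40.00·0.3184 + 89.00·0.9850 = 100.4 pbw
LOI: 12.40·0.3082 + 40.00·0.04980 + 167.7·0.01280 + 53.41·0.004000 + 89.00·0.01500 = 9.509 pbw
Resulting glass, batch − LOI: 362.5 − 9.509 = 353.0 pbw (the oxide masses sum to this)
percent by weight: oxide/glass ×100

Glass mass = 353.0 pbw (batch 362.5 − LOI 9.509).
Composition: Na2O 6.074%, B2O3 1.677%, Al2O3 24.22%, SiO2 39.58%, MgO 28.44%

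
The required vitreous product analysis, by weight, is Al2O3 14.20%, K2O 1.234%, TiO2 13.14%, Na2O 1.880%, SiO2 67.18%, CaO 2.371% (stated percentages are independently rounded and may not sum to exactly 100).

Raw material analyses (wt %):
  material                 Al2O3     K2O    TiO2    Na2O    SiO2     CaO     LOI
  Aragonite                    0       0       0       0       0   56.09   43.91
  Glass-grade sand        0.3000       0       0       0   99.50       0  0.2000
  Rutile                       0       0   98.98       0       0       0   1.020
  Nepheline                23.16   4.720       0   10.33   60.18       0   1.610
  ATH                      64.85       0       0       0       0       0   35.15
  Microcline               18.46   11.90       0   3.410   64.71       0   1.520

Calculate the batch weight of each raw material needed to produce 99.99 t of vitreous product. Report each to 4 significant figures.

Batch per 99.99 t vitreous product:
  Aragonite: 4.227 t
  Glass-grade sand: 54.87 t
  Rutile: 13.27 t
  Nepheline: 17.00 t
  ATH: 14.54 t
  Microcline: 3.626 t
Total batch = 107.5 t; LOI loss = 7.541 t; yield = 92.99%

The whole derivation runs at full float precision end to end. Intermediates are printed, rounded to 4 significant figures, on the page; every reported result takes a single rounding. Derived quantities, which include the totals, glass mass, the yield, ignition loss, the six compositions, are carried at full precision, exactly as shown in problem or answer, from the batch weights on 99.99 t of glass.
Target masses of each oxide per 99.99 t vitreous product:
  Al2O3: 14.20% × 99.99 = 14.20 t
  K2O: 1.234% × 99.99 = 1.234 t
  TiO2: 13.14% × 99.99 = 13.14 t
  Na2O: 1.880% × 99.99 = 1.880 t
  SiO2: 67.18% × 99.99 = 67.17 t
  CaO: 2.371% × 99.99 = 2.371 t
Oxide-by-oxide audit using the reported weights, under the basis named above (sums match the target masses inside rounding margins):
  Al2O3: 54.87·0.003000 + 17.00·0.2316 + 14.54·0.6485 + 3.626·0.1846 = 14.20 t (target 14.20 t)
  K2O: 17.00·0.04720 + 3.626·0.1190 = 1.234 t (target 1.234 t)
  TiO2: 13.27·0.9898 = 13.13 t (target 13.14 t)
  Na2O: 17.00·0.1033 + 3.626·0.03410 = 1.880 t (target 1.880 t)
  SiO2: 54.87·0.9950 + 17.00·0.6018 + 3.626·0.6471 = 67.17 t (target 67.17 t)
  CaO: 4.227·0.5609 = 2.371 t (target 2.371 t)
Consistency of the glass mass: total charge less LOI = 99.99 t (summing oxide targets gives 99.99 t; stated basis 99.99 t — rounding explains the deltas).
Whole-batch sum: Σ batch = 107.5 t; LOI removed, Σ of batch·LOI: 7.541 t; yield, glass over the total, = 92.99%.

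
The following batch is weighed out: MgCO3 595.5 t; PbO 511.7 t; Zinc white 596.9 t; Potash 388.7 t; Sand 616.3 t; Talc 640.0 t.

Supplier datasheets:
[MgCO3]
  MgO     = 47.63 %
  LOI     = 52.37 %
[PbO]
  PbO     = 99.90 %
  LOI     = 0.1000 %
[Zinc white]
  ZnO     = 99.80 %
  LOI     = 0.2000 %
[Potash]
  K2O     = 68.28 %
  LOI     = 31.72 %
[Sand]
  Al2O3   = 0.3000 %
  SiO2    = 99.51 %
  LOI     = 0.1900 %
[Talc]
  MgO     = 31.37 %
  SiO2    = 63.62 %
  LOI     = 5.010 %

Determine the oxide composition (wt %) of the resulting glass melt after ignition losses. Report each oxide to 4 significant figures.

The working math maintains full float precision through every step — values along the way are displayed, rounded to four significant digits, at each printed step; each reported number takes a single rounding — all derived quantities are recomputed in full float precision (LOI, the totals, the six compositions, net glass mass, yield) using the weight values for 2879 t of glass, as set out in the question or the answer.
Delivered oxide masses:
  PbO: 511.7·0.9990 = 511.2 t
  MgO: 595.5·0.4763 + 640.0·0.3137 = 484.4 t
  Al2O3: 616.3·0.003000 = 1.849 t
  ZnO: 596.9·0.9980 = 595.7 t
  K2O: 388.7·0.6828 = 265.4 t
  SiO2: 616.3·0.9951 + 640.0·0.6362 = 1020 t
LOI: 595.5·0.5237 + 511.7·0.001000 + 596.9·0.002000 + 388.7·0.3172 + 616.3·0.001900 + 640.0·0.05010 = 470.1 t
batch − LOI leaves glass = 3349 − 470.1 = 2879 t (= the summed oxide contributions)
wt % = oxide mass / glass mass × 100

Glass mass = 2879 t (batch 3349 − LOI 470.1).
Composition: PbO 17.76%, MgO 16.83%, Al2O3 0.06422%, ZnO 20.69%, K2O 9.219%, SiO2 35.44%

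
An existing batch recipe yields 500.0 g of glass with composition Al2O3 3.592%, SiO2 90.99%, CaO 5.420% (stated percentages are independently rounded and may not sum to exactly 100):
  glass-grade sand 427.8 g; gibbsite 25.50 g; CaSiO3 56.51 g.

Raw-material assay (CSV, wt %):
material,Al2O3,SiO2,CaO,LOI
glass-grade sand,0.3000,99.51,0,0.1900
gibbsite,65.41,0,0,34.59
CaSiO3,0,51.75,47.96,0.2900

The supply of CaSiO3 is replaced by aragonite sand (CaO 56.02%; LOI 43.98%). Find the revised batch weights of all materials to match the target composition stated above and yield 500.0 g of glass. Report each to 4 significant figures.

Revised batch per 500.0 g glass:
  glass-grade sand: 457.2 g
  gibbsite: 25.36 g
  aragonite sand: 48.38 g
Total batch = 530.9 g; LOI loss = 30.92 g

The working math keeps full precision in every operation. Values along the way are shown rounded to four significant digits between the steps — each reported number is rounded a single time — derived quantities are computed at full float precision (the three compositions, LOI, the yield, totals, glass mass) using the weight values per 500.0 g of glass exactly as printed in problem or answer.
Per-oxide target masses for 500.0 g glass:
  Al2O3: 3.592% × 500.0 = 17.96 g
  SiO2: 90.99% × 500.0 = 455.0 g
  CaO: 5.420% × 500.0 = 27.10 g
Checking each oxide sum applying the batch weights above, per the basis as stated (each sum matches its target mass exact up to rounding of places):
  Al2O3: 457.2·0.003000 + 25.36·0.6541 = 17.96 g (target 17.96 g)
  SiO2: 457.2·0.9951 = 455.0 g (target 455.0 g)
  CaO: 48.38·0.5602 = 27.10 g (target 27.10 g)
Mass balance on the glass: the batch minus its LOI: 500.0 g (summing oxide targets gives 500.0 g; the stated basis being 500.0 g — rounding explains the deltas).
Adding the batch up: Σ batch = 530.9 g; the LOI term Σ batch·LOI equals 30.92 g; glass ÷ batch gives a yield of 94.18%.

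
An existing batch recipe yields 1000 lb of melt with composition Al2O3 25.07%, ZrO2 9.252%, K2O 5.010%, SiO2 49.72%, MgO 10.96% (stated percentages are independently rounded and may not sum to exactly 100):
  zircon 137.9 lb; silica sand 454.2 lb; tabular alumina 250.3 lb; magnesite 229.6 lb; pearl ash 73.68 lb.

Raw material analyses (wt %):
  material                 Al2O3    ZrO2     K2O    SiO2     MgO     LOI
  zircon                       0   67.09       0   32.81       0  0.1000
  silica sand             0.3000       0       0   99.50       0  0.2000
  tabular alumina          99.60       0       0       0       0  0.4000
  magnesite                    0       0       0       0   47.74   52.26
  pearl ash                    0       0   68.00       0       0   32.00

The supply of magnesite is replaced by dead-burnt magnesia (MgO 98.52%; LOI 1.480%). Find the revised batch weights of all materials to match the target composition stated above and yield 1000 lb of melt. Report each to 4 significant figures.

Each numeric step keeps full precision through the solve; the intermediate values are printed (rounded to four significant digits) as written. A single rounding completes each reported figure. All derived quantities are computed in full float precision (five oxide percentages, net glass mass, the totals, the yield, LOI) using the weight values at 1000 lb of glass, as set out in either problem or answer.
Oxide-by-oxide targets in 1000 lb melt:
  Al2O3: 25.07% × 1000 = 250.7 lb
  ZrO2: 9.252% × 1000 = 92.52 lb
  K2O: 5.010% × 1000 = 50.10 lb
  SiO2: 49.72% × 1000 = 497.2 lb
  MgO: 10.96% × 1000 = 109.6 lb
Sums-versus-targets review given the weights on record, at the basis given (sum by sum, the targets are met once rounding is allowed for):
  Al2O3: 454.2·0.003000 + 250.3·0.9960 = 250.7 lb (target 250.7 lb)
  ZrO2: 137.9·0.6709 = 92.52 lb (target 92.52 lb)
  K2O: 73.68·0.6800 = 50.10 lb (target 50.10 lb)
  SiO2: 137.9·0.3281 + 454.2·0.9950 = 497.2 lb (target 497.2 lb)
  MgO: 111.2·0.9852 = 109.6 lb (target 109.6 lb)
Glass-mass sanity pass: whole batch net of LOI = 1000 lb (the targets, summed, come to 1000 lb; the stated basis being 1000 lb — gaps are rounding artifacts).
Batch grand total — Σ batch = 1027 lb; Σ batch·LOI gives LOI loss = 27.27 lb; the yield ratio, glass ÷ batch: 97.35%.

Revised batch per 1000 lb melt:
  zircon: 137.9 lb
  silica sand: 454.2 lb
  tabular alumina: 250.3 lb
  dead-burnt magnesia: 111.2 lb
  pearl ash: 73.68 lb
Total batch = 1027 lb; LOI loss = 27.27 lb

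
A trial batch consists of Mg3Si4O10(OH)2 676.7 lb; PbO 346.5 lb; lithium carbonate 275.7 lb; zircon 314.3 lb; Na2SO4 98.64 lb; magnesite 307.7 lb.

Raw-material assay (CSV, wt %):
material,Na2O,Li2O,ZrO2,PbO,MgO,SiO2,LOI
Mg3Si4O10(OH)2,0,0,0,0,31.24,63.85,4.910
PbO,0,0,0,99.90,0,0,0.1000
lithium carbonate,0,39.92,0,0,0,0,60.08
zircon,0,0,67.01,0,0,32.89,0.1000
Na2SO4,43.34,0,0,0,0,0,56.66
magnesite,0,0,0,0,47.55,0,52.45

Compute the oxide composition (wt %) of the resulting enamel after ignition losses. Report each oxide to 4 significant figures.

Intermediates appear with 4-significant-figure rounding at each printed step; the whole derivation keeps exact precision at every stage; a single rounding produces each reported result; the derived quantities (the six compositions, LOI, glass mass, totals, the yield) are recomputed in full precision using the weight values for 1603 lb of glass as quoted within the question or the answer.
Oxide masses out of the charge:
  Na2O: 98.64·0.4334 = 42.75 lb
  Li2O: 275.7·0.3992 = 110.1 lb
  ZrO2: 314.3·0.6701 = 210.6 lb
  PbO: 346.5·0.9990 = 346.2 lb
  MgO: 676.7·0.3124 + 307.7·0.4755 = 357.7 lb
  SiO2: 676.7·0.6385 + 314.3·0.3289 = 535.4 lb
LOI: 676.7·0.04910 + 346.5·0.001000 + 275.7·0.6008 + 314.3·0.001000 + 98.64·0.5666 + 307.7·0.5245 = 416.8 lb
The glass mass, total less LOI, = 2020 − 416.8 = 1603 lb (matching Σ of the oxides)
percent by weight: oxide/glass ×100

Glass mass = 1603 lb (batch 2020 − LOI 416.8).
Composition: Na2O 2.667%, Li2O 6.867%, ZrO2 13.14%, PbO 21.60%, MgO 22.32%, SiO2 33.41%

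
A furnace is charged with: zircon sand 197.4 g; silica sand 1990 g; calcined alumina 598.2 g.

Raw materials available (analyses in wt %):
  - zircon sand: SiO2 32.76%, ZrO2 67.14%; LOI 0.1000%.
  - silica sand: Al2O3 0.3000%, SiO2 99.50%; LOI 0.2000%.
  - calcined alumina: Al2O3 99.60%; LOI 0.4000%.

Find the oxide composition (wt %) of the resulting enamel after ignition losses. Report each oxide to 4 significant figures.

Intermediates are displayed (rounded to 4 significant figures) across the worked steps — the whole derivation keeps full precision end to end; each reported result carries a single rounding. The derived quantities (the yield, the totals, three oxide percentages, net glass mass, LOI) are re-derived at exact precision from the weighed amounts on 2779 g of glass, as written in the question or the answer.
Oxide masses out of the charge:
  Al2O3: 1990·0.003000 + 598.2·0.9960 = 601.8 g
  SiO2: 197.4·0.3276 + 1990·0.9950 = 2045 g
  ZrO2: 197.4·0.6714 = 132.5 g
LOI: 197.4·0.001000 + 1990·0.002000 + 598.2·0.004000 = 6.570 g
Resulting glass, batch − LOI: 2786 − 6.570 = 2779 g (matching Σ of the oxides)
wt %: oxide over glass, times 100

Glass mass = 2779 g (batch 2786 − LOI 6.570).
Composition: Al2O3 21.65%, SiO2 73.58%, ZrO2 4.769%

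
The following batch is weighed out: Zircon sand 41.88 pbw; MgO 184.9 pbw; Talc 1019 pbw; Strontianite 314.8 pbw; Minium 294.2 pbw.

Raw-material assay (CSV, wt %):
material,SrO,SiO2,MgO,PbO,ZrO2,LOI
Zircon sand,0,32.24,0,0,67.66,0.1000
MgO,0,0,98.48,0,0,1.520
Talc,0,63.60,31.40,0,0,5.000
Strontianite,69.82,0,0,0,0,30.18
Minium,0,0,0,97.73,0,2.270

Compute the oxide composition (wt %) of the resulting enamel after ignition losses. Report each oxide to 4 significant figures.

Glass mass = 1699 pbw (batch 1855 − LOI 155.5).
Composition: SrO 12.93%, SiO2 38.93%, MgO 29.54%, PbO 16.92%, ZrO2 1.668%

All arithmetic keeps full precision from start to finish. Values along the way are shown with 4-significant-figure rounding within the worked lines. Every reported result takes a single rounding. The derived quantities are carried at full precision (the yield, ignition loss, the totals, five oxide percentages, glass mass) from the batch weights per 1699 pbw of glass as set out in problem or answer.
Mass of each oxide from the mix:
  SrO: 314.8·0.6982 = 219.8 pbw
  SiO2: 41.88·0.3224 + 1019·0.6360 = 661.6 pbw
  MgO: 184.9·0.9848 + 1019·0.3140 = 502.1 pbw
  PbO: 294.2·0.9773 = 287.5 pbw
  ZrO2: 41.88·0.6766 = 28.34 pbw
LOI: 41.88·0.001000 + 184.9·0.01520 + 1019·0.05000 + 314.8·0.3018 + 294.2·0.02270 = 155.5 pbw
Glass = total batch minus LOI = 1855 − 155.5 = 1699 pbw (equal to the oxide-mass sum)
oxide / glass × 100 gives the wt %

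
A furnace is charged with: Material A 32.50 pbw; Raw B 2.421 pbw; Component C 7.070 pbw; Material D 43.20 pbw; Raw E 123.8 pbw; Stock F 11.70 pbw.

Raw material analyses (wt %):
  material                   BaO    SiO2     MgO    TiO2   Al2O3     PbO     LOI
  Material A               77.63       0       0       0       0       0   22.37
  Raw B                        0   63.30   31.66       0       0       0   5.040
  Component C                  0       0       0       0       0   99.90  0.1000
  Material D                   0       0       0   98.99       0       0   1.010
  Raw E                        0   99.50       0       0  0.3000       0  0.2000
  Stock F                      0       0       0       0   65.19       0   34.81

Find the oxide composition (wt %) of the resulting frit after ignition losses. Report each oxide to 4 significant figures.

Glass mass = 208.5 pbw (batch 220.7 − LOI 12.16).
Composition: BaO 12.10%, SiO2 59.80%, MgO 0.3676%, TiO2 20.51%, Al2O3 3.836%, PbO 3.387%

All internal work runs at full precision through every step. In-progress results are shown rounded off to 4 significant digits on the page — every reported figure receives exactly one rounding — all derived quantities (LOI, six oxide percentages, totals, the yield, net glass mass) are computed from the weighed amounts for 208.5 pbw of glass in exact precision, as written in problem or answer.
Mass of each oxide from the mix:
  BaO: 32.50·0.7763 = 25.23 pbw
  SiO2: 2.421·0.6330 + 123.8·0.9950 = 124.7 pbw
  MgO: 2.421·0.3166 = 0.7665 pbw
  TiO2: 43.20·0.9899 = 42.76 pbw
  Al2O3: 123.8·0.003000 + 11.70·0.6519 = 7.999 pbw
  PbO: 7.070·0.9990 = 7.063 pbw
LOI: 32.50·0.2237 + 2.421·0.05040 + 7.070·0.001000 + 43.20·0.01010 + 123.8·0.002000 + 11.70·0.3481 = 12.16 pbw
The glass mass, total less LOI, = 220.7 − 12.16 = 208.5 pbw (equal to the oxide-mass sum)
wt % = oxide mass / glass mass × 100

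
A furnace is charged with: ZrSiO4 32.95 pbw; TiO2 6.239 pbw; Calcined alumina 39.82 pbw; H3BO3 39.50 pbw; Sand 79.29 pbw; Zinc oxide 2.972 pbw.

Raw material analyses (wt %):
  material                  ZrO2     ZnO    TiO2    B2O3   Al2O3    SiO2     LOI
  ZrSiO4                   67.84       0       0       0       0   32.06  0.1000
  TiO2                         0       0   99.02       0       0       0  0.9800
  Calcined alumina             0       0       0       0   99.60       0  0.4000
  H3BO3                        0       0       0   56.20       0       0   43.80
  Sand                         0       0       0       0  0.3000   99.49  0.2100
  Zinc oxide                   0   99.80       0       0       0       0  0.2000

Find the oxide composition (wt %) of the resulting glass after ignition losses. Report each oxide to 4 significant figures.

Glass mass = 183.0 pbw (batch 200.8 − LOI 17.73).
Composition: ZrO2 12.21%, ZnO 1.620%, TiO2 3.375%, B2O3 12.13%, Al2O3 21.80%, SiO2 48.87%

Mid-chain values are displayed rounded to four significant digits on the page — the working math holds full precision from first step to last; every reported result is rounded only once — all derived quantities (LOI, net glass mass, six oxide percentages, totals, the yield) are recomputed in full precision starting from the weights at 183.0 pbw of glass, as given in problem or answer.
Oxide-by-oxide delivered mass:
  ZrO2: 32.95·0.6784 = 22.35 pbw
  ZnO: 2.972·0.9980 = 2.966 pbw
  TiO2: 6.239·0.9902 = 6.178 pbw
  B2O3: 39.50·0.5620 = 22.20 pbw
  Al2O3: 39.82·0.9960 + 79.29·0.003000 = 39.90 pbw
  SiO2: 32.95·0.3206 + 79.29·0.9949 = 89.45 pbw
LOI: 32.95·0.001000 + 6.239·0.009800 + 39.82·0.004000 + 39.50·0.4380 + 79.29·0.002100 + 2.972·0.002000 = 17.73 pbw
Glass mass = batch − LOI = 200.8 − 17.73 = 183.0 pbw (matching Σ of the oxides)
each wt % is 100 × oxide ÷ glass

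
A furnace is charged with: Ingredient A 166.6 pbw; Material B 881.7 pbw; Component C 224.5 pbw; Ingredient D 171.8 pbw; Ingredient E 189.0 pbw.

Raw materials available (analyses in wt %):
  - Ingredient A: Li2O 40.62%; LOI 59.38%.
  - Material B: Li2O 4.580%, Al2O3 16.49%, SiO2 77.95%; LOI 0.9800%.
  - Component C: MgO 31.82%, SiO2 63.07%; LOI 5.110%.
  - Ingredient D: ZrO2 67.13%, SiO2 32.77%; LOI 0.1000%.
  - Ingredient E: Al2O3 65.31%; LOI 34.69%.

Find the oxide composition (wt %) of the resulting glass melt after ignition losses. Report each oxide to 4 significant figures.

Each numeric step maintains full precision at every stage — intermediates appear rounded to 4 significant digits when written out; each reported value undergoes a single rounding — the derived quantities (net glass mass, LOI, the totals, the five compositions, yield) are recomputed starting from the weights on 1449 pbw of glass in full precision exactly as printed in the problem or answer text.
Oxide-by-oxide delivered mass:
  Li2O: 166.6·0.4062 + 881.7·0.04580 = 108.1 pbw
  MgO: 224.5·0.3182 = 71.44 pbw
  ZrO2: 171.8·0.6713 = 115.3 pbw
  Al2O3: 881.7·0.1649 + 189.0·0.6531 = 268.8 pbw
  SiO2: 881.7·0.7795 + 224.5·0.6307 + 171.8·0.3277 = 885.2 pbw
LOI: 166.6·0.5938 + 881.7·0.009800 + 224.5·0.05110 + 171.8·0.001000 + 189.0·0.3469 = 184.8 pbw
Net of LOI, the glass mass = 1634 − 184.8 = 1449 pbw (equal to the oxide-mass sum)
wt %: oxide over glass, times 100

Glass mass = 1449 pbw (batch 1634 − LOI 184.8).
Composition: Li2O 7.458%, MgO 4.931%, ZrO2 7.960%, Al2O3 18.55%, SiO2 61.10%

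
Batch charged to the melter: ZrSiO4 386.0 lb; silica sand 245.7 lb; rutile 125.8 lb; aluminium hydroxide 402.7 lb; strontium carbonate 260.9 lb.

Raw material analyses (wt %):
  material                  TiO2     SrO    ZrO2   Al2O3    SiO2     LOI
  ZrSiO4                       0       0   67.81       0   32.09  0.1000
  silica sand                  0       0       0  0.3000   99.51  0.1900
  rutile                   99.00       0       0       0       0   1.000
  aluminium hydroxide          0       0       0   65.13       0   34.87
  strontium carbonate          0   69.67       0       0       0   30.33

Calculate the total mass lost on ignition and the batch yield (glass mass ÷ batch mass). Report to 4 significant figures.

LOI loss = 221.7 lb; glass = 1199 lb; yield = 84.40%

The whole derivation carries full float precision in all steps. Values along the way are printed rounded to 4 significant digits between the steps; every reported value sees exactly one rounding — derived quantities (the totals, glass mass, five oxide percentages, the yield, ignition loss) are re-derived in full precision from the batch weights on 1199 lb of glass exactly as printed in the question or the answer.
LOI of each material in turn:
  ZrSiO4: 386.0 × 0.001000 = 0.3860 lb
  silica sand: 245.7 × 0.001900 = 0.4668 lb
  rutile: 125.8 × 0.01000 = 1.258 lb
  aluminium hydroxide: 402.7 × 0.3487 = 140.4 lb
  strontium carbonate: 260.9 × 0.3033 = 79.13 lb
Total LOI = 221.7 lb
Glass = batch − LOI = 1421 − 221.7 = 1199 lb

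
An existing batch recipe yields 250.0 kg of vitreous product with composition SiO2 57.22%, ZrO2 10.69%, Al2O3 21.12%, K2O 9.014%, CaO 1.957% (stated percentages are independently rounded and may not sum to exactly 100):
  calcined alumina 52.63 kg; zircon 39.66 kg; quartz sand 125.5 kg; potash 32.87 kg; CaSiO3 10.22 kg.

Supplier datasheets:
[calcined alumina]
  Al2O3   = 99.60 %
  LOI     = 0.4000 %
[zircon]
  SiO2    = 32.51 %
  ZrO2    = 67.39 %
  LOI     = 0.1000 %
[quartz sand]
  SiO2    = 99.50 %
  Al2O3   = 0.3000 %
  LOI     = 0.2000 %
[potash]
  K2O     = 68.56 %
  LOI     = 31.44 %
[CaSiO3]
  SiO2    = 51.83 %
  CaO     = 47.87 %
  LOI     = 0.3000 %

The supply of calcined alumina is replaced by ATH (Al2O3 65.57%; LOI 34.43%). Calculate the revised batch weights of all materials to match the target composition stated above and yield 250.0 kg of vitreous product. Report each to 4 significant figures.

Revised batch per 250.0 kg vitreous product:
  ATH: 79.95 kg
  zircon: 39.66 kg
  quartz sand: 125.5 kg
  potash: 32.87 kg
  CaSiO3: 10.22 kg
Total batch = 288.2 kg; LOI loss = 38.18 kg

Mid-chain values are printed, with 4-significant-digit rounding, between the steps. The whole derivation maintains full float precision end to end — a single rounding finalizes every reported figure; all derived quantities are carried in full precision (glass mass, yield, the totals, the five compositions, ignition loss) from the batch weights for 250.0 kg of glass as quoted within the problem or answer text.
The oxide mass targets at 250.0 kg vitreous product:
  SiO2: 57.22% × 250.0 = 143.0 kg
  ZrO2: 10.69% × 250.0 = 26.72 kg
  Al2O3: 21.12% × 250.0 = 52.80 kg
  K2O: 9.014% × 250.0 = 22.54 kg
  CaO: 1.957% × 250.0 = 4.892 kg
Mass-balance tally per oxide working from each reported weight, on the stated basis (target by target, the sums agree given rounding of the digits):
  SiO2: 39.66·0.3251 + 125.5·0.9950 + 10.22·0.5183 = 143.1 kg (target 143.0 kg)
  ZrO2: 39.66·0.6739 = 26.73 kg (target 26.72 kg)
  Al2O3: 79.95·0.6557 + 125.5·0.003000 = 52.80 kg (target 52.80 kg)
  K2O: 32.87·0.6856 = 22.54 kg (target 22.54 kg)
  CaO: 10.22·0.4787 = 4.892 kg (target 4.892 kg)
Glass-mass closure: the batch minus its LOI: 250.0 kg (oxide target masses add up to 250.0 kg; with the basis standing at 250.0 kg — deltas are rounding alone).
Total batch = Σ batch = 288.2 kg; Σ batch·LOI gives LOI loss = 38.18 kg; yield, glass over the total, = 86.75%.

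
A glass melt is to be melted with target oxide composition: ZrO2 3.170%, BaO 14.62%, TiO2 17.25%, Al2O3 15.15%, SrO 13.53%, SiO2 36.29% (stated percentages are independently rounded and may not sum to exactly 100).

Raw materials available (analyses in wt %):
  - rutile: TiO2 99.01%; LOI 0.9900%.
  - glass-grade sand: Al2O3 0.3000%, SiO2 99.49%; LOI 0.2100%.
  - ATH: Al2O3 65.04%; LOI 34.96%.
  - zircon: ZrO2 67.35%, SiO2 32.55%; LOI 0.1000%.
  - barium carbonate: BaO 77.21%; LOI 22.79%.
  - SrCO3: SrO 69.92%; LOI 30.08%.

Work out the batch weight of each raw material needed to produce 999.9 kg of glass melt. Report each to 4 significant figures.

Batch per 999.9 kg glass melt:
  rutile: 174.2 kg
  glass-grade sand: 349.3 kg
  ATH: 231.3 kg
  zircon: 47.06 kg
  barium carbonate: 189.3 kg
  SrCO3: 193.5 kg
Total batch = 1185 kg; LOI loss = 184.7 kg; yield = 84.41%

Every computation maintains exact precision through the solve. Intermediates are shown, rounded to 4 significant digits, as written; exactly one rounding goes into each reported value; all derived quantities (six oxide percentages, the yield, the totals, ignition loss, net glass mass) are rebuilt using the weight values on 999.9 kg of glass in full precision, as they appear in the question or the answer.
Per-oxide target masses for 999.9 kg glass melt:
  ZrO2: 3.170% × 999.9 = 31.70 kg
  BaO: 14.62% × 999.9 = 146.2 kg
  TiO2: 17.25% × 999.9 = 172.5 kg
  Al2O3: 15.15% × 999.9 = 151.5 kg
  SrO: 13.53% × 999.9 = 135.3 kg
  SiO2: 36.29% × 999.9 = 362.9 kg
A balance pass over the oxides, applying the batch weights above, for the quoted basis mass (each sum matches its target mass up to rounding of the answer):
  ZrO2: 47.06·0.6735 = 31.69 kg (target 31.70 kg)
  BaO: 189.3·0.7721 = 146.2 kg (target 146.2 kg)
  TiO2: 174.2·0.9901 = 172.5 kg (target 172.5 kg)
  Al2O3: 349.3·0.003000 + 231.3·0.6504 = 151.5 kg (target 151.5 kg)
  SrO: 193.5·0.6992 = 135.3 kg (target 135.3 kg)
  SiO2: 349.3·0.9949 + 47.06·0.3255 = 362.8 kg (target 362.9 kg)
Auditing the glass mass value: net batch after ignition = 999.9 kg (the Σ of target masses is 1000 kg; against the stated basis, 999.9 kg — deltas are rounding alone).
Adding the batch up: Σ batch = 1185 kg; the LOI term Σ batch·LOI equals 184.7 kg; as yield: glass ÷ batch → 84.41%.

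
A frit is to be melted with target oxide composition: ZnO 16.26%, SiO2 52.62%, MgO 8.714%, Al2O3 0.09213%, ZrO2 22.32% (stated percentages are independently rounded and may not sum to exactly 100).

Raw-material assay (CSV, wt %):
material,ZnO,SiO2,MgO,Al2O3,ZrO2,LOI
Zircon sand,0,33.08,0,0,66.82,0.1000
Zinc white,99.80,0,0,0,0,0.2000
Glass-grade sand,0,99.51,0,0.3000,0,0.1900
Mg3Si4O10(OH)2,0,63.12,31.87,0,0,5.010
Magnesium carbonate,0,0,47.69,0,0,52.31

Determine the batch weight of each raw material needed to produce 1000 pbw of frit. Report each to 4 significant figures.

Batch per 1000 pbw frit:
  Zircon sand: 334.0 pbw
  Zinc white: 162.9 pbw
  Glass-grade sand: 307.1 pbw
  Mg3Si4O10(OH)2: 174.4 pbw
  Magnesium carbonate: 66.15 pbw
Total batch = 1045 pbw; LOI loss = 44.58 pbw; yield = 95.73%

All arithmetic maintains full float precision at every stage — rounding to 4 significant digits extends to every working value as shown — every reported value is rounded exactly once; the derived quantities are recomputed in full float precision (yield, totals, glass mass, ignition loss, the five compositions) from the weighed amounts on 1000 pbw of glass precisely as stated by the question or the answer.
Target oxide masses per 1000 pbw frit:
  ZnO: 16.26% × 1000 = 162.6 pbw
  SiO2: 52.62% × 1000 = 526.2 pbw
  MgO: 8.714% × 1000 = 87.14 pbw
  Al2O3: 0.09213% × 1000 = 0.9213 pbw
  ZrO2: 22.32% × 1000 = 223.2 pbw
Verifying the oxide balance applying the batch weights above, versus the basis set out (oxide sums agree with the targets exact up to rounding of places):
  ZnO: 162.9·0.9980 = 162.6 pbw (target 162.6 pbw)
  SiO2: 334.0·0.3308 + 307.1·0.9951 + 174.4·0.6312 = 526.2 pbw (target 526.2 pbw)
  MgO: 174.4·0.3187 + 66.15·0.4769 = 87.13 pbw (target 87.14 pbw)
  Al2O3: 307.1·0.003000 = 0.9213 pbw (target 0.9213 pbw)
  ZrO2: 334.0·0.6682 = 223.2 pbw (target 223.2 pbw)
Glass-mass sanity pass: total batch − LOI = 1000 pbw (summing oxide targets gives 1000 pbw; against the stated basis, 1000 pbw — a pure rounding effect).
Batch total: Σ batch = 1045 pbw; the LOI term Σ batch·LOI equals 44.58 pbw; the yield ratio, glass ÷ batch: 95.73%.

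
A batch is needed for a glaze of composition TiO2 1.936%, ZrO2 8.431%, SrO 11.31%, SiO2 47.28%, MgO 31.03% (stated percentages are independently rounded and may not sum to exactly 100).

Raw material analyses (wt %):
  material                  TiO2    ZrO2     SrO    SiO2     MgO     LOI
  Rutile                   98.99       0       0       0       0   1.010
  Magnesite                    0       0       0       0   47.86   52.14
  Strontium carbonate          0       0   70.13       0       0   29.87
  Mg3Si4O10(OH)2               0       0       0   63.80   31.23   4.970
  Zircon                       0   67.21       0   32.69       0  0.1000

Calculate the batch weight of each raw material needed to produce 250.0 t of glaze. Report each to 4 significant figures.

Intermediates are displayed (rounded to four significant figures) as written; each numeric step holds full precision through every step. Exactly one rounding lands on each reported number. The derived quantities (ignition loss, glass mass, totals, yield, the five compositions) are recomputed starting from the weights at 250.0 t of glass in full precision exactly as printed in the question or the answer.
Target oxide masses per 250.0 t glaze:
  TiO2: 1.936% × 250.0 = 4.840 t
  ZrO2: 8.431% × 250.0 = 21.08 t
  SrO: 11.31% × 250.0 = 28.28 t
  SiO2: 47.28% × 250.0 = 118.2 t
  MgO: 31.03% × 250.0 = 77.58 t
Verifying the oxide balance working from each reported weight, per the basis as stated (sums match the target masses inside rounding margins):
  TiO2: 4.889·0.9899 = 4.840 t (target 4.840 t)
  ZrO2: 31.36·0.6721 = 21.08 t (target 21.08 t)
  SrO: 40.32·0.7013 = 28.28 t (target 28.28 t)
  SiO2: 169.2·0.6380 + 31.36·0.3269 = 118.2 t (target 118.2 t)
  MgO: 51.68·0.4786 + 169.2·0.3123 = 77.58 t (target 77.58 t)
Glass mass check: total charge less LOI = 250.0 t (the Σ of target masses is 250.0 t; basis as stated: 250.0 t — gaps are rounding artifacts).
Adding the batch up: Σ batch = 297.4 t; ignition loss, Σ(batch × LOI) = 47.48 t; as yield: glass ÷ batch → 84.04%.

Batch per 250.0 t glaze:
  Rutile: 4.889 t
  Magnesite: 51.68 t
  Strontium carbonate: 40.32 t
  Mg3Si4O10(OH)2: 169.2 t
  Zircon: 31.36 t
Total batch = 297.4 t; LOI loss = 47.48 t; yield = 84.04%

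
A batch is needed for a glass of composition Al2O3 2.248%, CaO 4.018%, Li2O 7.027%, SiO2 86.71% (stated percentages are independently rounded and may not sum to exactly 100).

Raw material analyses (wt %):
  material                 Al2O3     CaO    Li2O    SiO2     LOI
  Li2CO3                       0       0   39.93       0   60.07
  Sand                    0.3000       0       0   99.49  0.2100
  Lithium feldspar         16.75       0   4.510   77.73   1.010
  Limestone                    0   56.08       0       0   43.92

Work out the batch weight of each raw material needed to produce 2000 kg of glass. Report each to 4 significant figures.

Each numeric step maintains full float precision through the solve — the intermediate values are printed rounded to 4 significant digits on the page; exactly one rounding is applied to every reported result. All derived quantities are rebuilt starting from the weights on 2000 kg of glass in full float precision (totals, yield, four oxide percentages, ignition loss, net glass mass) as written in question or answer.
Oxide-by-oxide targets in 2000 kg glass:
  Al2O3: 2.248% × 2000 = 44.96 kg
  CaO: 4.018% × 2000 = 80.36 kg
  Li2O: 7.027% × 2000 = 140.5 kg
  SiO2: 86.71% × 2000 = 1734 kg
Oxide-by-oxide audit working from each reported weight, at the basis given (every target is met by its sum once rounding is allowed for):
  Al2O3: 1555·0.003000 + 240.6·0.1675 = 44.97 kg (target 44.96 kg)
  CaO: 143.3·0.5608 = 80.36 kg (target 80.36 kg)
  Li2O: 324.8·0.3993 + 240.6·0.04510 = 140.5 kg (target 140.5 kg)
  SiO2: 1555·0.9949 + 240.6·0.7773 = 1734 kg (target 1734 kg)
Glass-mass bookkeeping: total charge less LOI = 2000 kg (oxide target masses add up to 2000 kg; stated basis 2000 kg — differing by rounding only).
Adding the batch up: Σ batch = 2264 kg; Σ batch·LOI gives LOI loss = 263.7 kg; yield: glass divided by total = 88.35%.

Batch per 2000 kg glass:
  Li2CO3: 324.8 kg
  Sand: 1555 kg
  Lithium feldspar: 240.6 kg
  Limestone: 143.3 kg
Total batch = 2264 kg; LOI loss = 263.7 kg; yield = 88.35%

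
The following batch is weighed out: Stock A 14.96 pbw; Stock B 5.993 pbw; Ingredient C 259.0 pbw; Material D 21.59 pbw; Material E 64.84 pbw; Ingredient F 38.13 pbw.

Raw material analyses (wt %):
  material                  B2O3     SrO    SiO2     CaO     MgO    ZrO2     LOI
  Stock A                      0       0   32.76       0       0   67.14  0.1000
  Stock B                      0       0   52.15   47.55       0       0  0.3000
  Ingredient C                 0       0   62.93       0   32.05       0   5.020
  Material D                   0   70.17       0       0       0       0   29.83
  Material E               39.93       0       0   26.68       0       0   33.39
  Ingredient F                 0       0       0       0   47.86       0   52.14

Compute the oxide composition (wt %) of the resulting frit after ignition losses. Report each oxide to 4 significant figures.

Glass mass = 343.5 pbw (batch 404.5 − LOI 61.01).
Composition: B2O3 7.537%, SrO 4.410%, SiO2 49.79%, CaO 5.866%, MgO 29.48%, ZrO2 2.924%

The intermediate values are displayed (rounded to four significant figures) at each printed step; all internal work keeps full precision end to end. Each reported number undergoes a single rounding; the derived quantities are computed in full float precision (the totals, net glass mass, the six compositions, the yield, LOI) using the weight values for 343.5 pbw of glass as quoted within either problem or answer.
Per-oxide mass from batch:
  B2O3: 64.84·0.3993 = 25.89 pbw
  SrO: 21.59·0.7017 = 15.15 pbw
  SiO2: 14.96·0.3276 + 5.993·0.5215 + 259.0·0.6293 = 171.0 pbw
  CaO: 5.993·0.4755 + 64.84·0.2668 = 20.15 pbw
  MgO: 259.0·0.3205 + 38.13·0.4786 = 101.3 pbw
  ZrO2: 14.96·0.6714 = 10.04 pbw
LOI: 14.96·0.001000 + 5.993·0.003000 + 259.0·0.05020 + 21.59·0.2983 + 64.84·0.3339 + 38.13·0.5214 = 61.01 pbw
Net of LOI, the glass mass = 404.5 − 61.01 = 343.5 pbw (= the summed oxide contributions)
wt % = oxide mass / glass mass × 100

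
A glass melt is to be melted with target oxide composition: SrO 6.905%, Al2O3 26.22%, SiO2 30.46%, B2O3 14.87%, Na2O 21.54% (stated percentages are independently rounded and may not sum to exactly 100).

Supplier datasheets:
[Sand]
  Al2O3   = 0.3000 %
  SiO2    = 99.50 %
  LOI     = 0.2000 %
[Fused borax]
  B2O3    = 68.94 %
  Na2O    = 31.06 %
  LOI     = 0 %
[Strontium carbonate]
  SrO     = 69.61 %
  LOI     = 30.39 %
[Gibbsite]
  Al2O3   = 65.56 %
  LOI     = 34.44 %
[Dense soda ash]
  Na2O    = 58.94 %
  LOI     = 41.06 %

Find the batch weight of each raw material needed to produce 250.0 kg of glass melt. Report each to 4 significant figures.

Batch per 250.0 kg glass melt:
  Sand: 76.53 kg
  Fused borax: 53.92 kg
  Strontium carbonate: 24.80 kg
  Gibbsite: 99.63 kg
  Dense soda ash: 62.95 kg
Total batch = 317.8 kg; LOI loss = 67.85 kg; yield = 78.65%

Rounding to four significant figures extends to each in-between result as displayed — full precision is kept at each step — a single rounding finalizes each reported value; derived quantities, including the yield, ignition loss, the five compositions, net glass mass, the totals, are rebuilt starting from the weights for 250.0 kg of glass at exact precision, exactly as shown in the problem or the answer.
Target masses of each oxide per 250.0 kg glass melt:
  SrO: 6.905% × 250.0 = 17.26 kg
  Al2O3: 26.22% × 250.0 = 65.55 kg
  SiO2: 30.46% × 250.0 = 76.15 kg
  B2O3: 14.87% × 250.0 = 37.17 kg
  Na2O: 21.54% × 250.0 = 53.85 kg
Mass-balance tally per oxide given the weights on record, on the stated basis (sum by sum, the targets are met given rounding of the digits):
  SrO: 24.80·0.6961 = 17.26 kg (target 17.26 kg)
  Al2O3: 76.53·0.003000 + 99.63·0.6556 = 65.55 kg (target 65.55 kg)
  SiO2: 76.53·0.9950 = 76.15 kg (target 76.15 kg)
  B2O3: 53.92·0.6894 = 37.17 kg (target 37.17 kg)
  Na2O: 53.92·0.3106 + 62.95·0.5894 = 53.85 kg (target 53.85 kg)
Auditing the glass mass value: the batch minus its LOI: 250.0 kg (the targets, summed, come to 250.0 kg; stated basis 250.0 kg — a pure rounding effect).
Adding the batch up: Σ batch = 317.8 kg; ignition loss, Σ(batch × LOI) = 67.85 kg; yield = glass ÷ total batch = 78.65%.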